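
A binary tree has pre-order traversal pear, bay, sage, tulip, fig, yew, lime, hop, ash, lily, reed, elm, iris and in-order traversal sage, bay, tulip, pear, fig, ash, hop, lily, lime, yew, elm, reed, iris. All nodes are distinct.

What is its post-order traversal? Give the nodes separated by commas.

sage, tulip, bay, ash, lily, hop, lime, elm, iris, reed, yew, fig, pear

The first element of pre-order is the root; it splits in-order into left and right subtrees.
Root pear: left subtree has 3 nodes {sage, bay, tulip}, right has 9 {fig, ash, hop, lily, lime, yew, elm, reed, iris}.
  Root bay: left subtree has 1 node {sage}, right has 1 {tulip}.
  Root fig: left subtree has 0 nodes { }, right has 8 {ash, hop, lily, lime, yew, elm, reed, iris}.
    Root yew: left subtree has 4 nodes {ash, hop, lily, lime}, right has 3 {elm, reed, iris}.
      Root lime: left subtree has 3 nodes {ash, hop, lily}, right has 0 { }.
        Root hop: left subtree has 1 node {ash}, right has 1 {lily}.
      Root reed: left subtree has 1 node {elm}, right has 1 {iris}.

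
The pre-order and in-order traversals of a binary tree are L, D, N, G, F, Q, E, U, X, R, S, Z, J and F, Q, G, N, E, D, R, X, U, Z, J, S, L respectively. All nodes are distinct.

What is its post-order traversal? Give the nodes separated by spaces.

Q F G E N R X J Z S U D L

The first element of pre-order is the root; it splits in-order into left and right subtrees.
Root L: left subtree has 12 nodes {F, Q, G, N, E, D, R, X, U, Z, J, S}, right has 0 { }.
  Root D: left subtree has 5 nodes {F, Q, G, N, E}, right has 6 {R, X, U, Z, J, S}.
    Root N: left subtree has 3 nodes {F, Q, G}, right has 1 {E}.
      Root G: left subtree has 2 nodes {F, Q}, right has 0 { }.
        Root F: left subtree has 0 nodes { }, right has 1 {Q}.
    Root U: left subtree has 2 nodes {R, X}, right has 3 {Z, J, S}.
      Root X: left subtree has 1 node {R}, right has 0 { }.
      Root S: left subtree has 2 nodes {Z, J}, right has 0 { }.
        Root Z: left subtree has 0 nodes { }, right has 1 {J}.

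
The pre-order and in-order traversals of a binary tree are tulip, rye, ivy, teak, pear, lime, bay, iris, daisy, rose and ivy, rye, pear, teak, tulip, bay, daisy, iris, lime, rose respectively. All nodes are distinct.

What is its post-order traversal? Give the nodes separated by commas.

The first element of pre-order is the root; it splits in-order into left and right subtrees.
Root tulip: left subtree has 4 nodes {ivy, rye, pear, teak}, right has 5 {bay, daisy, iris, lime, rose}.
  Root rye: left subtree has 1 node {ivy}, right has 2 {pear, teak}.
    Root teak: left subtree has 1 node {pear}, right has 0 { }.
  Root lime: left subtree has 3 nodes {bay, daisy, iris}, right has 1 {rose}.
    Root bay: left subtree has 0 nodes { }, right has 2 {daisy, iris}.
      Root iris: left subtree has 1 node {daisy}, right has 0 { }.

ivy, pear, teak, rye, daisy, iris, bay, rose, lime, tulip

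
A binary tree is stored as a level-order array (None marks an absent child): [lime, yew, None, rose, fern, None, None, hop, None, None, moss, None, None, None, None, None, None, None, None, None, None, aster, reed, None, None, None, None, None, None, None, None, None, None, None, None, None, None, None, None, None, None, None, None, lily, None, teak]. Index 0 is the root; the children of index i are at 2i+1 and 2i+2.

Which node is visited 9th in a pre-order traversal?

Pre-order visits the node, then its left subtree, then its right subtree.
Visit lime.
At lime: go left to yew.
  Visit yew.
  At yew: go left to rose.
    Visit rose.
    At rose: go left to hop.
      hop is a leaf — visit hop.
    At rose: no right child.
  At yew: go right to fern.
    Visit fern.
    At fern: no left child.
    At fern: go right to moss.
      Visit moss.
      At moss: go left to aster.
        Visit aster.
        At aster: go left to lily.
          lily is a leaf — visit lily.
        At aster: no right child.
      At moss: go right to reed.
        Visit reed.
        At reed: go left to teak.
          teak is a leaf — visit teak.
        At reed: no right child.
At lime: no right child.
Full pre-order sequence: lime, yew, rose, hop, fern, moss, aster, lily, reed, teak.

reed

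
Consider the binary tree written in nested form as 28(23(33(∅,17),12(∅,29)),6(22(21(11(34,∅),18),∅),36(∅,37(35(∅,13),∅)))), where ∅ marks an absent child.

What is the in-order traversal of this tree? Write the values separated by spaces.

33 17 23 12 29 28 34 11 21 18 22 6 36 35 13 37

In-order visits the left subtree, then the node, then the right subtree.
At 28: go left to 23.
  At 23: go left to 33.
    At 33: no left child.
    Visit 33.
    At 33: go right to 17.
      17 is a leaf — visit 17.
  Visit 23.
  At 23: go right to 12.
    At 12: no left child.
    Visit 12.
    At 12: go right to 29.
      29 is a leaf — visit 29.
Visit 28.
At 28: go right to 6.
  At 6: go left to 22.
    At 22: go left to 21.
      At 21: go left to 11.
        At 11: go left to 34.
          34 is a leaf — visit 34.
        Visit 11.
        At 11: no right child.
      Visit 21.
      At 21: go right to 18.
        18 is a leaf — visit 18.
    Visit 22.
    At 22: no right child.
  Visit 6.
  At 6: go right to 36.
    At 36: no left child.
    Visit 36.
    At 36: go right to 37.
      At 37: go left to 35.
        At 35: no left child.
        Visit 35.
        At 35: go right to 13.
          13 is a leaf — visit 13.
      Visit 37.
      At 37: no right child.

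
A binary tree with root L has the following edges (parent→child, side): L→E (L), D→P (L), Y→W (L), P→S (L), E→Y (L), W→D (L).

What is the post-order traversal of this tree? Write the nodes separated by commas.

Post-order visits the left subtree, then the right subtree, then the node.
At L: go left to E.
  At E: go left to Y.
    At Y: go left to W.
      At W: go left to D.
        At D: go left to P.
          At P: go left to S.
            S is a leaf — visit S.
          At P: no right child.
          Visit P.
        At D: no right child.
        Visit D.
      At W: no right child.
      Visit W.
    At Y: no right child.
    Visit Y.
  At E: no right child.
  Visit E.
At L: no right child.
Visit L.

S, P, D, W, Y, E, L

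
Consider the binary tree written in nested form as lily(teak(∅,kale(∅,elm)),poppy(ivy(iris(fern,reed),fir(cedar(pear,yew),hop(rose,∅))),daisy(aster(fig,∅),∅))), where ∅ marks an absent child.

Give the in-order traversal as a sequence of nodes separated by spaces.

In-order visits the left subtree, then the node, then the right subtree.
At lily: go left to teak.
  At teak: no left child.
  Visit teak.
  At teak: go right to kale.
    At kale: no left child.
    Visit kale.
    At kale: go right to elm.
      elm is a leaf — visit elm.
Visit lily.
At lily: go right to poppy.
  At poppy: go left to ivy.
    At ivy: go left to iris.
      At iris: go left to fern.
        fern is a leaf — visit fern.
      Visit iris.
      At iris: go right to reed.
        reed is a leaf — visit reed.
    Visit ivy.
    At ivy: go right to fir.
      At fir: go left to cedar.
        At cedar: go left to pear.
          pear is a leaf — visit pear.
        Visit cedar.
        At cedar: go right to yew.
          yew is a leaf — visit yew.
      Visit fir.
      At fir: go right to hop.
        At hop: go left to rose.
          rose is a leaf — visit rose.
        Visit hop.
        At hop: no right child.
  Visit poppy.
  At poppy: go right to daisy.
    At daisy: go left to aster.
      At aster: go left to fig.
        fig is a leaf — visit fig.
      Visit aster.
      At aster: no right child.
    Visit daisy.
    At daisy: no right child.

teak kale elm lily fern iris reed ivy pear cedar yew fir rose hop poppy fig aster daisy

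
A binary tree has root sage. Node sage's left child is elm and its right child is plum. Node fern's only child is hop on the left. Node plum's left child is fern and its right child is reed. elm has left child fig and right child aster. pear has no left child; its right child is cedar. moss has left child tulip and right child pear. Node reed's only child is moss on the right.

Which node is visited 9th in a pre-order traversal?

moss

Pre-order visits the node, then its left subtree, then its right subtree.
Visit sage.
At sage: go left to elm.
  Visit elm.
  At elm: go left to fig.
    fig is a leaf — visit fig.
  At elm: go right to aster.
    aster is a leaf — visit aster.
At sage: go right to plum.
  Visit plum.
  At plum: go left to fern.
    Visit fern.
    At fern: go left to hop.
      hop is a leaf — visit hop.
    At fern: no right child.
  At plum: go right to reed.
    Visit reed.
    At reed: no left child.
    At reed: go right to moss.
      Visit moss.
      At moss: go left to tulip.
        tulip is a leaf — visit tulip.
      At moss: go right to pear.
        Visit pear.
        At pear: no left child.
        At pear: go right to cedar.
          cedar is a leaf — visit cedar.
Full pre-order sequence: sage, elm, fig, aster, plum, fern, hop, reed, moss, tulip, pear, cedar.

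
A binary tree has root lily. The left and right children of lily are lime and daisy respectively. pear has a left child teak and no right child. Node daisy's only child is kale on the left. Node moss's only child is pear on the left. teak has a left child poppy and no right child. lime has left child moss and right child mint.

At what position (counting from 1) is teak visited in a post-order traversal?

Post-order visits the left subtree, then the right subtree, then the node.
At lily: go left to lime.
  At lime: go left to moss.
    At moss: go left to pear.
      At pear: go left to teak.
        At teak: go left to poppy.
          poppy is a leaf — visit poppy.
        At teak: no right child.
        Visit teak.
      At pear: no right child.
      Visit pear.
    At moss: no right child.
    Visit moss.
  At lime: go right to mint.
    mint is a leaf — visit mint.
  Visit lime.
At lily: go right to daisy.
  At daisy: go left to kale.
    kale is a leaf — visit kale.
  At daisy: no right child.
  Visit daisy.
Visit lily.
Full post-order sequence: poppy, teak, pear, moss, mint, lime, kale, daisy, lily.

2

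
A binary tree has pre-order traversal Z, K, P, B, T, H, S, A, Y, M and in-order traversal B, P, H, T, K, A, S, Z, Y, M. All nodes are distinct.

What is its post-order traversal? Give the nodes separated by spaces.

The first element of pre-order is the root; it splits in-order into left and right subtrees.
Root Z: left subtree has 7 nodes {B, P, H, T, K, A, S}, right has 2 {Y, M}.
  Root K: left subtree has 4 nodes {B, P, H, T}, right has 2 {A, S}.
    Root P: left subtree has 1 node {B}, right has 2 {H, T}.
      Root T: left subtree has 1 node {H}, right has 0 { }.
    Root S: left subtree has 1 node {A}, right has 0 { }.
  Root Y: left subtree has 0 nodes { }, right has 1 {M}.

B H T P A S K M Y Z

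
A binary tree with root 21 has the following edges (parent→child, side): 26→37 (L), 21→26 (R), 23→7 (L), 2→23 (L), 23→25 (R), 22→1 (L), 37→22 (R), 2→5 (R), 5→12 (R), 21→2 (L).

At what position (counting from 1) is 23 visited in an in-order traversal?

2

In-order visits the left subtree, then the node, then the right subtree.
At 21: go left to 2.
  At 2: go left to 23.
    At 23: go left to 7.
      7 is a leaf — visit 7.
    Visit 23.
    At 23: go right to 25.
      25 is a leaf — visit 25.
  Visit 2.
  At 2: go right to 5.
    At 5: no left child.
    Visit 5.
    At 5: go right to 12.
      12 is a leaf — visit 12.
Visit 21.
At 21: go right to 26.
  At 26: go left to 37.
    At 37: no left child.
    Visit 37.
    At 37: go right to 22.
      At 22: go left to 1.
        1 is a leaf — visit 1.
      Visit 22.
      At 22: no right child.
  Visit 26.
  At 26: no right child.
Full in-order sequence: 7, 23, 25, 2, 5, 12, 21, 37, 1, 22, 26.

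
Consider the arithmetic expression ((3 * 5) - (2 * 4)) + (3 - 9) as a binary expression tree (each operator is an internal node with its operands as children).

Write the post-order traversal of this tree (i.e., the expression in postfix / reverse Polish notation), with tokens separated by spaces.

3 5 * 2 4 * - 3 9 - +

Post-order on an expression tree gives postfix notation: for each operator, emit left operand, right operand, then the operator.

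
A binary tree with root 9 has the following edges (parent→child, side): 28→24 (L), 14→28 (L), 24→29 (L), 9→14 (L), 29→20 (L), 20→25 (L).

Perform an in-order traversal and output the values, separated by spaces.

In-order visits the left subtree, then the node, then the right subtree.
At 9: go left to 14.
  At 14: go left to 28.
    At 28: go left to 24.
      At 24: go left to 29.
        At 29: go left to 20.
          At 20: go left to 25.
            25 is a leaf — visit 25.
          Visit 20.
          At 20: no right child.
        Visit 29.
        At 29: no right child.
      Visit 24.
      At 24: no right child.
    Visit 28.
    At 28: no right child.
  Visit 14.
  At 14: no right child.
Visit 9.
At 9: no right child.

25 20 29 24 28 14 9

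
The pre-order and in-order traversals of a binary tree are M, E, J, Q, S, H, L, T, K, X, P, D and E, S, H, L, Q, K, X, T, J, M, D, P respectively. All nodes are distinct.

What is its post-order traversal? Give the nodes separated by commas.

The first element of pre-order is the root; it splits in-order into left and right subtrees.
Root M: left subtree has 9 nodes {E, S, H, L, Q, K, X, T, J}, right has 2 {D, P}.
  Root E: left subtree has 0 nodes { }, right has 8 {S, H, L, Q, K, X, T, J}.
    Root J: left subtree has 7 nodes {S, H, L, Q, K, X, T}, right has 0 { }.
      Root Q: left subtree has 3 nodes {S, H, L}, right has 3 {K, X, T}.
        Root S: left subtree has 0 nodes { }, right has 2 {H, L}.
          Root H: left subtree has 0 nodes { }, right has 1 {L}.
        Root T: left subtree has 2 nodes {K, X}, right has 0 { }.
          Root K: left subtree has 0 nodes { }, right has 1 {X}.
  Root P: left subtree has 1 node {D}, right has 0 { }.

L, H, S, X, K, T, Q, J, E, D, P, M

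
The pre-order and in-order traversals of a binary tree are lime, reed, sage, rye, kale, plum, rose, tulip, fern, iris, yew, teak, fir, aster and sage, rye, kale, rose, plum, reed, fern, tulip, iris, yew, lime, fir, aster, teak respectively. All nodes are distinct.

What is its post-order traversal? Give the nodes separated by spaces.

The first element of pre-order is the root; it splits in-order into left and right subtrees.
Root lime: left subtree has 10 nodes {sage, rye, kale, rose, plum, reed, fern, tulip, iris, yew}, right has 3 {fir, aster, teak}.
  Root reed: left subtree has 5 nodes {sage, rye, kale, rose, plum}, right has 4 {fern, tulip, iris, yew}.
    Root sage: left subtree has 0 nodes { }, right has 4 {rye, kale, rose, plum}.
      Root rye: left subtree has 0 nodes { }, right has 3 {kale, rose, plum}.
        Root kale: left subtree has 0 nodes { }, right has 2 {rose, plum}.
          Root plum: left subtree has 1 node {rose}, right has 0 { }.
    Root tulip: left subtree has 1 node {fern}, right has 2 {iris, yew}.
      Root iris: left subtree has 0 nodes { }, right has 1 {yew}.
  Root teak: left subtree has 2 nodes {fir, aster}, right has 0 { }.
    Root fir: left subtree has 0 nodes { }, right has 1 {aster}.

rose plum kale rye sage fern yew iris tulip reed aster fir teak lime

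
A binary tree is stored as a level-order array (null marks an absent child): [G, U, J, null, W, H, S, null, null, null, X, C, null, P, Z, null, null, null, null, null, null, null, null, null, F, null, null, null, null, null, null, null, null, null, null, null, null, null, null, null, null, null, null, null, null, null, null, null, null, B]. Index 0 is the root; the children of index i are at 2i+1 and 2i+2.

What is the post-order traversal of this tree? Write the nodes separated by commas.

Post-order visits the left subtree, then the right subtree, then the node.
At G: go left to U.
  At U: no left child.
  At U: go right to W.
    At W: no left child.
    At W: go right to X.
      X is a leaf — visit X.
    Visit W.
  Visit U.
At G: go right to J.
  At J: go left to H.
    At H: go left to C.
      At C: no left child.
      At C: go right to F.
        At F: go left to B.
          B is a leaf — visit B.
        At F: no right child.
        Visit F.
      Visit C.
    At H: no right child.
    Visit H.
  At J: go right to S.
    At S: go left to P.
      P is a leaf — visit P.
    At S: go right to Z.
      Z is a leaf — visit Z.
    Visit S.
  Visit J.
Visit G.

X, W, U, B, F, C, H, P, Z, S, J, G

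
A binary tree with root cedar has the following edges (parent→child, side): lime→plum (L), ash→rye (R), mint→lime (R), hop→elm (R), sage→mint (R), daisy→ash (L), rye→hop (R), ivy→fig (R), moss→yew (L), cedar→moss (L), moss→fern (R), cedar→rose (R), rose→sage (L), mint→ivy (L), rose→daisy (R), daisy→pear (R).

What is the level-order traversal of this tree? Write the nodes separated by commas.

cedar, moss, rose, yew, fern, sage, daisy, mint, ash, pear, ivy, lime, rye, fig, plum, hop, elm

Level-order visits nodes level by level from the root, left to right within each level.
Level 0: cedar
Level 1: moss, rose
Level 2: yew, fern, sage, daisy
Level 3: mint, ash, pear
Level 4: ivy, lime, rye
Level 5: fig, plum, hop
Level 6: elm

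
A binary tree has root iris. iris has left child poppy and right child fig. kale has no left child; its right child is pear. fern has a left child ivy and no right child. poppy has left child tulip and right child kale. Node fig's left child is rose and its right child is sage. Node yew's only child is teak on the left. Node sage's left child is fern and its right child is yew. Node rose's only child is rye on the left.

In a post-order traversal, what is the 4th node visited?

Post-order visits the left subtree, then the right subtree, then the node.
At iris: go left to poppy.
  At poppy: go left to tulip.
    tulip is a leaf — visit tulip.
  At poppy: go right to kale.
    At kale: no left child.
    At kale: go right to pear.
      pear is a leaf — visit pear.
    Visit kale.
  Visit poppy.
At iris: go right to fig.
  At fig: go left to rose.
    At rose: go left to rye.
      rye is a leaf — visit rye.
    At rose: no right child.
    Visit rose.
  At fig: go right to sage.
    At sage: go left to fern.
      At fern: go left to ivy.
        ivy is a leaf — visit ivy.
      At fern: no right child.
      Visit fern.
    At sage: go right to yew.
      At yew: go left to teak.
        teak is a leaf — visit teak.
      At yew: no right child.
      Visit yew.
    Visit sage.
  Visit fig.
Visit iris.
Full post-order sequence: tulip, pear, kale, poppy, rye, rose, ivy, fern, teak, yew, sage, fig, iris.

poppy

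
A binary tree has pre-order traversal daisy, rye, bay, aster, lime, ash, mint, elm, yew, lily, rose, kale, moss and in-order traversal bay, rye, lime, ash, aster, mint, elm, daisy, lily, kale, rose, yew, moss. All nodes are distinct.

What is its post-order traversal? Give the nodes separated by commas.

bay, ash, lime, elm, mint, aster, rye, kale, rose, lily, moss, yew, daisy

The first element of pre-order is the root; it splits in-order into left and right subtrees.
Root daisy: left subtree has 7 nodes {bay, rye, lime, ash, aster, mint, elm}, right has 5 {lily, kale, rose, yew, moss}.
  Root rye: left subtree has 1 node {bay}, right has 5 {lime, ash, aster, mint, elm}.
    Root aster: left subtree has 2 nodes {lime, ash}, right has 2 {mint, elm}.
      Root lime: left subtree has 0 nodes { }, right has 1 {ash}.
      Root mint: left subtree has 0 nodes { }, right has 1 {elm}.
  Root yew: left subtree has 3 nodes {lily, kale, rose}, right has 1 {moss}.
    Root lily: left subtree has 0 nodes { }, right has 2 {kale, rose}.
      Root rose: left subtree has 1 node {kale}, right has 0 { }.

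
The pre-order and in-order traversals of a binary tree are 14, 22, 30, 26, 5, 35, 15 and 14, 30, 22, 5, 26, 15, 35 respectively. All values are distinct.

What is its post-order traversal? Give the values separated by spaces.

30 5 15 35 26 22 14

The first element of pre-order is the root; it splits in-order into left and right subtrees.
Root 14: left subtree has 0 nodes { }, right has 6 {30, 22, 5, 26, 15, 35}.
  Root 22: left subtree has 1 node {30}, right has 4 {5, 26, 15, 35}.
    Root 26: left subtree has 1 node {5}, right has 2 {15, 35}.
      Root 35: left subtree has 1 node {15}, right has 0 { }.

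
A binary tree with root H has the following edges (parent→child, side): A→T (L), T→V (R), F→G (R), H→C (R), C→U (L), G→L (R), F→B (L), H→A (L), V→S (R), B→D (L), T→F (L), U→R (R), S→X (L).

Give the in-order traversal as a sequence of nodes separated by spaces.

D B F G L T V X S A H U R C

In-order visits the left subtree, then the node, then the right subtree.
At H: go left to A.
  At A: go left to T.
    At T: go left to F.
      At F: go left to B.
        At B: go left to D.
          D is a leaf — visit D.
        Visit B.
        At B: no right child.
      Visit F.
      At F: go right to G.
        At G: no left child.
        Visit G.
        At G: go right to L.
          L is a leaf — visit L.
    Visit T.
    At T: go right to V.
      At V: no left child.
      Visit V.
      At V: go right to S.
        At S: go left to X.
          X is a leaf — visit X.
        Visit S.
        At S: no right child.
  Visit A.
  At A: no right child.
Visit H.
At H: go right to C.
  At C: go left to U.
    At U: no left child.
    Visit U.
    At U: go right to R.
      R is a leaf — visit R.
  Visit C.
  At C: no right child.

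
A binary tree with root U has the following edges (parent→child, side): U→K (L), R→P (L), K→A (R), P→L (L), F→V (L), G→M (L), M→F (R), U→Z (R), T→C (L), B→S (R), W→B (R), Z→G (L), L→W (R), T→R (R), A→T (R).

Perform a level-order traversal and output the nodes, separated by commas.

Level-order visits nodes level by level from the root, left to right within each level.
Level 0: U
Level 1: K, Z
Level 2: A, G
Level 3: T, M
Level 4: C, R, F
Level 5: P, V
Level 6: L
Level 7: W
Level 8: B
Level 9: S

U, K, Z, A, G, T, M, C, R, F, P, V, L, W, B, S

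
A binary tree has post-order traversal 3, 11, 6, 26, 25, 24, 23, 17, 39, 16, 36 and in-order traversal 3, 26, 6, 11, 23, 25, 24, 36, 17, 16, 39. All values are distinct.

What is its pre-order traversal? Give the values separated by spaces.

36 23 26 3 6 11 24 25 16 17 39

The last element of post-order is the root; it splits in-order into left and right subtrees.
Root 36: left subtree has 7 nodes {3, 26, 6, 11, 23, 25, 24}, right has 3 {17, 16, 39}.
  Root 23: left subtree has 4 nodes {3, 26, 6, 11}, right has 2 {25, 24}.
    Root 26: left subtree has 1 node {3}, right has 2 {6, 11}.
      Root 6: left subtree has 0 nodes { }, right has 1 {11}.
    Root 24: left subtree has 1 node {25}, right has 0 { }.
  Root 16: left subtree has 1 node {17}, right has 1 {39}.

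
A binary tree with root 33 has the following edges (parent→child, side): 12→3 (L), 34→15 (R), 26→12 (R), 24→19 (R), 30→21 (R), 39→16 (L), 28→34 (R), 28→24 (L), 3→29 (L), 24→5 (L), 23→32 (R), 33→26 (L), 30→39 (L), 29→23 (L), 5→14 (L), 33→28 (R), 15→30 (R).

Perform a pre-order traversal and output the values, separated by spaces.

Pre-order visits the node, then its left subtree, then its right subtree.
Visit 33.
At 33: go left to 26.
  Visit 26.
  At 26: no left child.
  At 26: go right to 12.
    Visit 12.
    At 12: go left to 3.
      Visit 3.
      At 3: go left to 29.
        Visit 29.
        At 29: go left to 23.
          Visit 23.
          At 23: no left child.
          At 23: go right to 32.
            32 is a leaf — visit 32.
        At 29: no right child.
      At 3: no right child.
    At 12: no right child.
At 33: go right to 28.
  Visit 28.
  At 28: go left to 24.
    Visit 24.
    At 24: go left to 5.
      Visit 5.
      At 5: go left to 14.
        14 is a leaf — visit 14.
      At 5: no right child.
    At 24: go right to 19.
      19 is a leaf — visit 19.
  At 28: go right to 34.
    Visit 34.
    At 34: no left child.
    At 34: go right to 15.
      Visit 15.
      At 15: no left child.
      At 15: go right to 30.
        Visit 30.
        At 30: go left to 39.
          Visit 39.
          At 39: go left to 16.
            16 is a leaf — visit 16.
          At 39: no right child.
        At 30: go right to 21.
          21 is a leaf — visit 21.

33 26 12 3 29 23 32 28 24 5 14 19 34 15 30 39 16 21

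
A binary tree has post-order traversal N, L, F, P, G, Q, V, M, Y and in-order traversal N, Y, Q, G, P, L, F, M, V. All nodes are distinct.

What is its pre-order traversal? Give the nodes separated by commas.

The last element of post-order is the root; it splits in-order into left and right subtrees.
Root Y: left subtree has 1 node {N}, right has 7 {Q, G, P, L, F, M, V}.
  Root M: left subtree has 5 nodes {Q, G, P, L, F}, right has 1 {V}.
    Root Q: left subtree has 0 nodes { }, right has 4 {G, P, L, F}.
      Root G: left subtree has 0 nodes { }, right has 3 {P, L, F}.
        Root P: left subtree has 0 nodes { }, right has 2 {L, F}.
          Root F: left subtree has 1 node {L}, right has 0 { }.

Y, N, M, Q, G, P, F, L, V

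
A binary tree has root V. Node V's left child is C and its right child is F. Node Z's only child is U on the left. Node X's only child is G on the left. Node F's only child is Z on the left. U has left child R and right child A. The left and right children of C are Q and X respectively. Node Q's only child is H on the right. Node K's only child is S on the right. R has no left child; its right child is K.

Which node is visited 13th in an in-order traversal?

In-order visits the left subtree, then the node, then the right subtree.
At V: go left to C.
  At C: go left to Q.
    At Q: no left child.
    Visit Q.
    At Q: go right to H.
      H is a leaf — visit H.
  Visit C.
  At C: go right to X.
    At X: go left to G.
      G is a leaf — visit G.
    Visit X.
    At X: no right child.
Visit V.
At V: go right to F.
  At F: go left to Z.
    At Z: go left to U.
      At U: go left to R.
        At R: no left child.
        Visit R.
        At R: go right to K.
          At K: no left child.
          Visit K.
          At K: go right to S.
            S is a leaf — visit S.
      Visit U.
      At U: go right to A.
        A is a leaf — visit A.
    Visit Z.
    At Z: no right child.
  Visit F.
  At F: no right child.
Full in-order sequence: Q, H, C, G, X, V, R, K, S, U, A, Z, F.

F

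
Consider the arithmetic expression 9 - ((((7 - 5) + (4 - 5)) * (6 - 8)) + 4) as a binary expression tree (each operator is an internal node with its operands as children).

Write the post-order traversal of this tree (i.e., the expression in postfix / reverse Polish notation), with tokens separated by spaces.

9 7 5 - 4 5 - + 6 8 - * 4 + -

Post-order on an expression tree gives postfix notation: for each operator, emit left operand, right operand, then the operator.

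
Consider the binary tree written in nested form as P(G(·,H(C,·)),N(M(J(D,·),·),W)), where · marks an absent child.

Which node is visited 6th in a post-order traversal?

M

Post-order visits the left subtree, then the right subtree, then the node.
At P: go left to G.
  At G: no left child.
  At G: go right to H.
    At H: go left to C.
      C is a leaf — visit C.
    At H: no right child.
    Visit H.
  Visit G.
At P: go right to N.
  At N: go left to M.
    At M: go left to J.
      At J: go left to D.
        D is a leaf — visit D.
      At J: no right child.
      Visit J.
    At M: no right child.
    Visit M.
  At N: go right to W.
    W is a leaf — visit W.
  Visit N.
Visit P.
Full post-order sequence: C, H, G, D, J, M, W, N, P.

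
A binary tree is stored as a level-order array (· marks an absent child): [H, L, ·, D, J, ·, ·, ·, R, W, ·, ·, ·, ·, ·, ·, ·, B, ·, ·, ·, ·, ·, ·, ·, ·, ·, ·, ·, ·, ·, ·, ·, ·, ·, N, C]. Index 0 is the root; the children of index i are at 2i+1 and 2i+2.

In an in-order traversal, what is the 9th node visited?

In-order visits the left subtree, then the node, then the right subtree.
At H: go left to L.
  At L: go left to D.
    At D: no left child.
    Visit D.
    At D: go right to R.
      At R: go left to B.
        At B: go left to N.
          N is a leaf — visit N.
        Visit B.
        At B: go right to C.
          C is a leaf — visit C.
      Visit R.
      At R: no right child.
  Visit L.
  At L: go right to J.
    At J: go left to W.
      W is a leaf — visit W.
    Visit J.
    At J: no right child.
Visit H.
At H: no right child.
Full in-order sequence: D, N, B, C, R, L, W, J, H.

H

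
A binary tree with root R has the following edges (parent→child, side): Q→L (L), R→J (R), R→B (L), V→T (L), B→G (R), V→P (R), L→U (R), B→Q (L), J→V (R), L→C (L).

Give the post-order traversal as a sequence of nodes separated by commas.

C, U, L, Q, G, B, T, P, V, J, R

Post-order visits the left subtree, then the right subtree, then the node.
At R: go left to B.
  At B: go left to Q.
    At Q: go left to L.
      At L: go left to C.
        C is a leaf — visit C.
      At L: go right to U.
        U is a leaf — visit U.
      Visit L.
    At Q: no right child.
    Visit Q.
  At B: go right to G.
    G is a leaf — visit G.
  Visit B.
At R: go right to J.
  At J: no left child.
  At J: go right to V.
    At V: go left to T.
      T is a leaf — visit T.
    At V: go right to P.
      P is a leaf — visit P.
    Visit V.
  Visit J.
Visit R.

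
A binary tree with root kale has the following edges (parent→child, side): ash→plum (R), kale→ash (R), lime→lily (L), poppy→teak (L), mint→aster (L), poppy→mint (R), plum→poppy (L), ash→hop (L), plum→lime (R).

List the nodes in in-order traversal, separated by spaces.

In-order visits the left subtree, then the node, then the right subtree.
At kale: no left child.
Visit kale.
At kale: go right to ash.
  At ash: go left to hop.
    hop is a leaf — visit hop.
  Visit ash.
  At ash: go right to plum.
    At plum: go left to poppy.
      At poppy: go left to teak.
        teak is a leaf — visit teak.
      Visit poppy.
      At poppy: go right to mint.
        At mint: go left to aster.
          aster is a leaf — visit aster.
        Visit mint.
        At mint: no right child.
    Visit plum.
    At plum: go right to lime.
      At lime: go left to lily.
        lily is a leaf — visit lily.
      Visit lime.
      At lime: no right child.

kale hop ash teak poppy aster mint plum lily lime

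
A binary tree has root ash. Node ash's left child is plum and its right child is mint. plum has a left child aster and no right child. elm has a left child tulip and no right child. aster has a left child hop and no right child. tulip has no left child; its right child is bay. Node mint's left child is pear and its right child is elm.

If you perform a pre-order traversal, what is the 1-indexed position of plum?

Pre-order visits the node, then its left subtree, then its right subtree.
Visit ash.
At ash: go left to plum.
  Visit plum.
  At plum: go left to aster.
    Visit aster.
    At aster: go left to hop.
      hop is a leaf — visit hop.
    At aster: no right child.
  At plum: no right child.
At ash: go right to mint.
  Visit mint.
  At mint: go left to pear.
    pear is a leaf — visit pear.
  At mint: go right to elm.
    Visit elm.
    At elm: go left to tulip.
      Visit tulip.
      At tulip: no left child.
      At tulip: go right to bay.
        bay is a leaf — visit bay.
    At elm: no right child.
Full pre-order sequence: ash, plum, aster, hop, mint, pear, elm, tulip, bay.

2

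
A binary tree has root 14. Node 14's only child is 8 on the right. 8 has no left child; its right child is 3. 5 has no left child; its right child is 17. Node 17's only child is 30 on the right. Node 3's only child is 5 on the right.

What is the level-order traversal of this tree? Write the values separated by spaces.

Level-order visits nodes level by level from the root, left to right within each level.
Level 0: 14
Level 1: 8
Level 2: 3
Level 3: 5
Level 4: 17
Level 5: 30

14 8 3 5 17 30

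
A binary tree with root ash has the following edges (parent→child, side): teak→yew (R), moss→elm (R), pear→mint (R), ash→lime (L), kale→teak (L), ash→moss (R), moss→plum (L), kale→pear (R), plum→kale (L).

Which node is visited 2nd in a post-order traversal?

yew

Post-order visits the left subtree, then the right subtree, then the node.
At ash: go left to lime.
  lime is a leaf — visit lime.
At ash: go right to moss.
  At moss: go left to plum.
    At plum: go left to kale.
      At kale: go left to teak.
        At teak: no left child.
        At teak: go right to yew.
          yew is a leaf — visit yew.
        Visit teak.
      At kale: go right to pear.
        At pear: no left child.
        At pear: go right to mint.
          mint is a leaf — visit mint.
        Visit pear.
      Visit kale.
    At plum: no right child.
    Visit plum.
  At moss: go right to elm.
    elm is a leaf — visit elm.
  Visit moss.
Visit ash.
Full post-order sequence: lime, yew, teak, mint, pear, kale, plum, elm, moss, ash.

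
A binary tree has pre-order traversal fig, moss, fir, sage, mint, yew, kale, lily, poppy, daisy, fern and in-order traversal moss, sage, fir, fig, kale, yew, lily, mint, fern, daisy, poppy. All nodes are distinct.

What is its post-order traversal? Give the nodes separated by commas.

sage, fir, moss, kale, lily, yew, fern, daisy, poppy, mint, fig

The first element of pre-order is the root; it splits in-order into left and right subtrees.
Root fig: left subtree has 3 nodes {moss, sage, fir}, right has 7 {kale, yew, lily, mint, fern, daisy, poppy}.
  Root moss: left subtree has 0 nodes { }, right has 2 {sage, fir}.
    Root fir: left subtree has 1 node {sage}, right has 0 { }.
  Root mint: left subtree has 3 nodes {kale, yew, lily}, right has 3 {fern, daisy, poppy}.
    Root yew: left subtree has 1 node {kale}, right has 1 {lily}.
    Root poppy: left subtree has 2 nodes {fern, daisy}, right has 0 { }.
      Root daisy: left subtree has 1 node {fern}, right has 0 { }.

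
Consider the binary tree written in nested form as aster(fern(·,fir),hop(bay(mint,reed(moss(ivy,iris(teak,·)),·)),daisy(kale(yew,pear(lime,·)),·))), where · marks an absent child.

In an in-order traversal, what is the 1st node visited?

fern

In-order visits the left subtree, then the node, then the right subtree.
At aster: go left to fern.
  At fern: no left child.
  Visit fern.
  At fern: go right to fir.
    fir is a leaf — visit fir.
Visit aster.
At aster: go right to hop.
  At hop: go left to bay.
    At bay: go left to mint.
      mint is a leaf — visit mint.
    Visit bay.
    At bay: go right to reed.
      At reed: go left to moss.
        At moss: go left to ivy.
          ivy is a leaf — visit ivy.
        Visit moss.
        At moss: go right to iris.
          At iris: go left to teak.
            teak is a leaf — visit teak.
          Visit iris.
          At iris: no right child.
      Visit reed.
      At reed: no right child.
  Visit hop.
  At hop: go right to daisy.
    At daisy: go left to kale.
      At kale: go left to yew.
        yew is a leaf — visit yew.
      Visit kale.
      At kale: go right to pear.
        At pear: go left to lime.
          lime is a leaf — visit lime.
        Visit pear.
        At pear: no right child.
    Visit daisy.
    At daisy: no right child.
Full in-order sequence: fern, fir, aster, mint, bay, ivy, moss, teak, iris, reed, hop, yew, kale, lime, pear, daisy.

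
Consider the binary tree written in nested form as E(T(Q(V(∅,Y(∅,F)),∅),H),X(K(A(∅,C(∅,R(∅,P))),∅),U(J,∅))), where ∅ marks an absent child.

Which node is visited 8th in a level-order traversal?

Level-order visits nodes level by level from the root, left to right within each level.
Level 0: E
Level 1: T, X
Level 2: Q, H, K, U
Level 3: V, A, J
Level 4: Y, C
Level 5: F, R
Level 6: P
Full level-order sequence: E, T, X, Q, H, K, U, V, A, J, Y, C, F, R, P.

V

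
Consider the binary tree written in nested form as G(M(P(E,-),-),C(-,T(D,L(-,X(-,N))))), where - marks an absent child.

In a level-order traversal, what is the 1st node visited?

Level-order visits nodes level by level from the root, left to right within each level.
Level 0: G
Level 1: M, C
Level 2: P, T
Level 3: E, D, L
Level 4: X
Level 5: N
Full level-order sequence: G, M, C, P, T, E, D, L, X, N.

G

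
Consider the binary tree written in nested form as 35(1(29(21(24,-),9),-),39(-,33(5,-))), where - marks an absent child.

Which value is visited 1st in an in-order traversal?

24

In-order visits the left subtree, then the node, then the right subtree.
At 35: go left to 1.
  At 1: go left to 29.
    At 29: go left to 21.
      At 21: go left to 24.
        24 is a leaf — visit 24.
      Visit 21.
      At 21: no right child.
    Visit 29.
    At 29: go right to 9.
      9 is a leaf — visit 9.
  Visit 1.
  At 1: no right child.
Visit 35.
At 35: go right to 39.
  At 39: no left child.
  Visit 39.
  At 39: go right to 33.
    At 33: go left to 5.
      5 is a leaf — visit 5.
    Visit 33.
    At 33: no right child.
Full in-order sequence: 24, 21, 29, 9, 1, 35, 39, 5, 33.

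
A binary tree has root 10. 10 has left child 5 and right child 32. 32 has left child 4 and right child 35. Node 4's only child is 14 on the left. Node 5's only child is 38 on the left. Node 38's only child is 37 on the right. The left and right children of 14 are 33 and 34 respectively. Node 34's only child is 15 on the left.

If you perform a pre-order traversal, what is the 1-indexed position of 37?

4

Pre-order visits the node, then its left subtree, then its right subtree.
Visit 10.
At 10: go left to 5.
  Visit 5.
  At 5: go left to 38.
    Visit 38.
    At 38: no left child.
    At 38: go right to 37.
      37 is a leaf — visit 37.
  At 5: no right child.
At 10: go right to 32.
  Visit 32.
  At 32: go left to 4.
    Visit 4.
    At 4: go left to 14.
      Visit 14.
      At 14: go left to 33.
        33 is a leaf — visit 33.
      At 14: go right to 34.
        Visit 34.
        At 34: go left to 15.
          15 is a leaf — visit 15.
        At 34: no right child.
    At 4: no right child.
  At 32: go right to 35.
    35 is a leaf — visit 35.
Full pre-order sequence: 10, 5, 38, 37, 32, 4, 14, 33, 34, 15, 35.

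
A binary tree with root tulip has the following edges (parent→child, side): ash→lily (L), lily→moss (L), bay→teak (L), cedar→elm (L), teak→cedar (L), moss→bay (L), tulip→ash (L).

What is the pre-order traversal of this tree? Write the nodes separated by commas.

Pre-order visits the node, then its left subtree, then its right subtree.
Visit tulip.
At tulip: go left to ash.
  Visit ash.
  At ash: go left to lily.
    Visit lily.
    At lily: go left to moss.
      Visit moss.
      At moss: go left to bay.
        Visit bay.
        At bay: go left to teak.
          Visit teak.
          At teak: go left to cedar.
            Visit cedar.
            At cedar: go left to elm.
              elm is a leaf — visit elm.
            At cedar: no right child.
          At teak: no right child.
        At bay: no right child.
      At moss: no right child.
    At lily: no right child.
  At ash: no right child.
At tulip: no right child.

tulip, ash, lily, moss, bay, teak, cedar, elm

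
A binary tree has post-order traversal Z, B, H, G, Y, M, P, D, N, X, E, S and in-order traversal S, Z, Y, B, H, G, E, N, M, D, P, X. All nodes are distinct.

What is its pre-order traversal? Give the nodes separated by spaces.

S E Y Z G H B X N D M P

The last element of post-order is the root; it splits in-order into left and right subtrees.
Root S: left subtree has 0 nodes { }, right has 11 {Z, Y, B, H, G, E, N, M, D, P, X}.
  Root E: left subtree has 5 nodes {Z, Y, B, H, G}, right has 5 {N, M, D, P, X}.
    Root Y: left subtree has 1 node {Z}, right has 3 {B, H, G}.
      Root G: left subtree has 2 nodes {B, H}, right has 0 { }.
        Root H: left subtree has 1 node {B}, right has 0 { }.
    Root X: left subtree has 4 nodes {N, M, D, P}, right has 0 { }.
      Root N: left subtree has 0 nodes { }, right has 3 {M, D, P}.
        Root D: left subtree has 1 node {M}, right has 1 {P}.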